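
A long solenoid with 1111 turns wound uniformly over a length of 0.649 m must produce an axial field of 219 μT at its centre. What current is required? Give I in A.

Inside a long solenoid B = μ₀nI with n = 1712 m⁻¹, so I = B/(μ₀n).
I = 2.19×10⁻⁴ / (4π×10⁻⁷ × 1712) = 0.102 A.

I ≈ 0.102 A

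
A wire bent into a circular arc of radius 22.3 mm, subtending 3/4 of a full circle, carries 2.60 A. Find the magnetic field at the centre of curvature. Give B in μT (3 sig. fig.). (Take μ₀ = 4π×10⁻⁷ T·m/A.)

B ≈ 54.9 μT

The Biot–Savart field of a circular arc at its centre is B = μ₀Iφ/(4πR), with φ = 4.712 rad.
B = (4π×10⁻⁷ × 2.60 × 4.712) / (4π × 0.0223) = 5.49×10⁻⁵ T.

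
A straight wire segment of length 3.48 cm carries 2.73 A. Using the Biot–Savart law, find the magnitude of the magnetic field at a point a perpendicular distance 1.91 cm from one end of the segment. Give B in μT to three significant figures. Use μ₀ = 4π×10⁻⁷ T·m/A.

B ≈ 12.5 μT

For a finite straight segment, B = (μ₀I/4πd)(sinθ₁ + sinθ₂), where θ₁, θ₂ are the angles from the perpendicular to each end.
The perpendicular foot is at one end, so the two end-offsets along the wire are 0 and L = 0.0348 m.
sinθ₁ = 0/√(0²+0.0191²) = 0.0000; sinθ₂ = 0.0348/√(0.0348²+0.0191²) = 0.8766.
B = (4π×10⁻⁷ × 2.73) / (4π × 0.0191) × (0.0000 + 0.8766) = 1.25×10⁻⁵ T.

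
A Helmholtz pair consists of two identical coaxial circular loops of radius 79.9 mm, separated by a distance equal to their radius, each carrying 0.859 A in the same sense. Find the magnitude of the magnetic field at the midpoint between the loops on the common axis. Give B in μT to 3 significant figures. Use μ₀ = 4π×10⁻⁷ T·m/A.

B ≈ 9.67 μT

Each loop contributes B = μ₀IR²/[2(R²+z²)^(3/2)] on the axis, with z measured from that loop.
Loop 1 (z = 0.03995 m): B₁ = 4.83×10⁻⁶ T. Loop 2 (z = 0.03995 m): B₂ = 4.83×10⁻⁶ T.
The fields add: B = B₁ + B₂ = 9.67×10⁻⁶ T.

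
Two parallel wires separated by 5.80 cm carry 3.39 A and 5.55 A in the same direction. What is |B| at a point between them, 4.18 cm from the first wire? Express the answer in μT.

Each long wire gives B = μ₀I/(2πd). Distances are d₁ = 0.0418 m and d₂ = 0.0162 m.
B₁ = 1.62×10⁻⁵ T, B₂ = 6.85×10⁻⁵ T.
Between parallel currents the two contributions point in opposite directions, so they subtract. B = |B₁ − B₂| = |1.62×10⁻⁵ − 6.85×10⁻⁵| = 5.23×10⁻⁵ T.

B ≈ 52.3 μT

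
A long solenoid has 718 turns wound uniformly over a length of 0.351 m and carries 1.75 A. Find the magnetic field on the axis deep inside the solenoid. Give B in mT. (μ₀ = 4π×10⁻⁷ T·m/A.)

B ≈ 4.50 mT

Inside a long solenoid, B = μ₀nI with n = 2046 turns/m.
B = 4π×10⁻⁷ × 2046 × 1.75 = 4.50×10⁻³ T.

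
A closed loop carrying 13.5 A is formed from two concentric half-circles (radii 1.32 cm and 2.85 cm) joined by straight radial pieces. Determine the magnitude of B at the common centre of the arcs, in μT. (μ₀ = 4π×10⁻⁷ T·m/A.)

B ≈ 172 μT

The radial connectors point toward the centre, so dl × r̂ = 0 and they contribute nothing.
Each semicircle gives μ₀I/(4R): inner arc 3.21×10⁻⁴ T, outer arc 1.49×10⁻⁴ T.
The two arcs carry current in opposite angular senses, so their fields oppose: B = |3.21×10⁻⁴ − 1.49×10⁻⁴| = 1.72×10⁻⁴ T.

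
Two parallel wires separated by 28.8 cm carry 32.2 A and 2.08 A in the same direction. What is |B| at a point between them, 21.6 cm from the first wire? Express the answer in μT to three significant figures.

Each long wire gives B = μ₀I/(2πd). Distances are d₁ = 0.216 m and d₂ = 0.072 m.
B₁ = 2.98×10⁻⁵ T, B₂ = 5.78×10⁻⁶ T.
Between parallel currents the two contributions point in opposite directions, so they subtract. B = |B₁ − B₂| = |2.98×10⁻⁵ − 5.78×10⁻⁶| = 2.40×10⁻⁵ T.

B ≈ 24.0 μT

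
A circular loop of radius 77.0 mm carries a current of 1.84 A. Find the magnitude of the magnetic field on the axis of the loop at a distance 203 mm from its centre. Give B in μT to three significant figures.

On the axis of a circular loop, B = μ₀IR² / [2(R²+z²)^(3/2)].
R² + z² = (0.077)² + (0.203)² = 0.04714 m², and (R²+z²)^(3/2) = 1.02×10⁻² m³.
B = (4π×10⁻⁷ × 1.84 × 0.005929) / (2 × 1.02×10⁻²) = 6.70×10⁻⁷ T.

B ≈ 0.670 μT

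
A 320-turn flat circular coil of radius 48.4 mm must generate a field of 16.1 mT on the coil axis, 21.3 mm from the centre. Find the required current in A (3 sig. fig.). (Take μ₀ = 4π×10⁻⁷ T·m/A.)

I ≈ 5.05 A

For an N-turn coil, B = Nμ₀IR²/[2(R²+z²)^(3/2)] with R = 0.0484 m, z = 0.0213 m, so I = 2B(R²+z²)^(3/2)/(Nμ₀R²) = 2 × 1.61×10⁻² × 1.48×10⁻⁴ / (320 × 4π×10⁻⁷ × 0.002343) = 5.05 A.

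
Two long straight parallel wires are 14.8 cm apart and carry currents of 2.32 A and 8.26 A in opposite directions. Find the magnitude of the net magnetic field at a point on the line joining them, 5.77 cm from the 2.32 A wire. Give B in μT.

B ≈ 26.3 μT

Each long wire gives B = μ₀I/(2πd). Distances are d₁ = 0.0577 m and d₂ = 0.0903 m.
B₁ = 8.04×10⁻⁶ T, B₂ = 1.83×10⁻⁵ T.
Between antiparallel currents both contributions point the same way, so they add. B = B₁ + B₂ = 8.04×10⁻⁶ + 1.83×10⁻⁵ = 2.63×10⁻⁵ T.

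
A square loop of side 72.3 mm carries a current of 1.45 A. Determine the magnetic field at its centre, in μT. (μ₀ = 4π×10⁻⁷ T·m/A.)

B ≈ 22.7 μT

Each side is a finite straight segment at perpendicular distance d = a/(2 tan(π/4)) = 0.03615 m from the centre, with end-angles ±π/4.
One side contributes B₁ = (μ₀I/4πd)·2 sin(π/4) = 5.67×10⁻⁶ T.
All 4 sides add in the same direction: B = 4 × 5.67×10⁻⁶ = 2.27×10⁻⁵ T.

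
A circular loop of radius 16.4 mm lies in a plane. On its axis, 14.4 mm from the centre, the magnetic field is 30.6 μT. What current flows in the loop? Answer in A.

On the axis of a loop, B = μ₀IR²/[2(R²+z²)^(3/2)], so I = 2B(R²+z²)^(3/2)/(μ₀R²).
R² + z² = 0.000269 + 0.0002074 = 0.0004763 m²; raised to 3/2 gives 1.04×10⁻⁵ m³.
I = 2 × 3.06×10⁻⁵ × 1.04×10⁻⁵ / (1.26×10⁻⁶ × 0.000269) = 1.88 A.

I ≈ 1.88 A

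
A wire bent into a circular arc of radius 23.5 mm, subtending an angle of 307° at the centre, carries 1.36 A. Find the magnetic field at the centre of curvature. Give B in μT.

The Biot–Savart field of a circular arc at its centre is B = μ₀Iφ/(4πR), with φ = 5.358 rad.
B = (4π×10⁻⁷ × 1.36 × 5.358) / (4π × 0.0235) = 3.10×10⁻⁵ T.

B ≈ 31.0 μT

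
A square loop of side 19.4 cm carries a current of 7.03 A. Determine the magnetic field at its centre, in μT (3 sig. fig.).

Each side is a finite straight segment at perpendicular distance d = a/(2 tan(π/4)) = 0.097 m from the centre, with end-angles ±π/4.
One side contributes B₁ = (μ₀I/4πd)·2 sin(π/4) = 1.02×10⁻⁵ T.
All 4 sides add in the same direction: B = 4 × 1.02×10⁻⁵ = 4.10×10⁻⁵ T.

B ≈ 41.0 μT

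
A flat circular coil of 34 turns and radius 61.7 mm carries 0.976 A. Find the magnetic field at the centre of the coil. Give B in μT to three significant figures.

B ≈ 338 μT

For an N-turn flat coil, B = Nμ₀I/(2R) with R = 0.0617 m.
B = 34 × 9.94×10⁻⁶ T = 3.38×10⁻⁴ T.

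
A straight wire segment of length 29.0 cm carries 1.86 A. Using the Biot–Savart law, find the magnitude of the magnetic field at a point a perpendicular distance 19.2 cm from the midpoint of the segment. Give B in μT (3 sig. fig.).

For a finite straight segment, B = (μ₀I/4πd)(sinθ₁ + sinθ₂), where θ₁, θ₂ are the angles from the perpendicular to each end.
The perpendicular from the point meets the wire at its midpoint, so each end is L/2 = 0.145 m away along the wire.
sinθ₁ = 0.145/√(0.145²+0.192²) = 0.6027; sinθ₂ = 0.145/√(0.145²+0.192²) = 0.6027.
B = (4π×10⁻⁷ × 1.86) / (4π × 0.192) × (0.6027 + 0.6027) = 1.17×10⁻⁶ T.

B ≈ 1.17 μT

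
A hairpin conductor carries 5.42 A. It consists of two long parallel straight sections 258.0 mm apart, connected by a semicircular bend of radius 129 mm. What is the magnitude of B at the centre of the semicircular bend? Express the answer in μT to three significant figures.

The semicircular arc contributes B_arc = μ₀I·π/(4πR) = μ₀I/(4R) = 1.32×10⁻⁵ T.
Each semi-infinite lead is at perpendicular distance R = 0.129 m from the centre, with the perpendicular foot at its near end, so it contributes μ₀I/(4πR); both point the same way, together 8.40×10⁻⁶ T.
Arc and leads all point the same direction: B = 1.32×10⁻⁵ + 8.40×10⁻⁶ = 2.16×10⁻⁵ T.

B ≈ 21.6 μT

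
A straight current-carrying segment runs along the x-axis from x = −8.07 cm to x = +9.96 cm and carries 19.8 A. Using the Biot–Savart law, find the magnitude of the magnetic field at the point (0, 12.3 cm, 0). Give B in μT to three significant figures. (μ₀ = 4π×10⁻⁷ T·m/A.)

For a finite straight segment, B = (μ₀I/4πd)(sinθ₁ + sinθ₂), where θ₁, θ₂ are the angles from the perpendicular to each end.
The perpendicular distance is d = 0.123 m; the end-offsets along the wire are a = 0.0807 m and b = 0.0996 m.
sinθ₁ = 0.0807/√(0.0807²+0.123²) = 0.5486; sinθ₂ = 0.0996/√(0.0996²+0.123²) = 0.6293.
B = (4π×10⁻⁷ × 19.8) / (4π × 0.123) × (0.5486 + 0.6293) = 1.90×10⁻⁵ T.

B ≈ 19.0 μT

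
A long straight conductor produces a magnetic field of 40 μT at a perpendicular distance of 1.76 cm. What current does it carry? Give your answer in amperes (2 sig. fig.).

I ≈ 3.5 A

For a long straight wire B = μ₀I/(2πd), so I = 2πdB/μ₀.
I = 2π × 0.0176 × 4.00×10⁻⁵ / (4π×10⁻⁷) = 3.52 A.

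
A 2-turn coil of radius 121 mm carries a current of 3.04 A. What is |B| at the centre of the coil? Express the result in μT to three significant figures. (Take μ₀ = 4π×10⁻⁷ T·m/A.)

B ≈ 31.6 μT

For an N-turn flat coil, B = Nμ₀I/(2R) with R = 0.121 m.
B = 2 × 1.58×10⁻⁵ T = 3.16×10⁻⁵ T.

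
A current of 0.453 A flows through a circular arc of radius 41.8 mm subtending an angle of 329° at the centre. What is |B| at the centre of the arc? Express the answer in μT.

B ≈ 6.22 μT

The Biot–Savart field of a circular arc at its centre is B = μ₀Iφ/(4πR), with φ = 5.742 rad.
B = (4π×10⁻⁷ × 0.453 × 5.742) / (4π × 0.0418) = 6.22×10⁻⁶ T.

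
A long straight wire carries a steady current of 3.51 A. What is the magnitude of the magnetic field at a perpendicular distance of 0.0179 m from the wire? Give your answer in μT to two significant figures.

For an infinitely long straight wire, B = μ₀I/(2πd).
B = (4π×10⁻⁷ × 3.51) / (2π × 0.0179) = 3.92×10⁻⁵ T.

B ≈ 39 μT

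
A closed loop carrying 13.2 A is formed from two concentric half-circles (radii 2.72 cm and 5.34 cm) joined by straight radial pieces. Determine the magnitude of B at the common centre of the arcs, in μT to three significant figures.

The radial connectors point toward the centre, so dl × r̂ = 0 and they contribute nothing.
Each semicircle gives μ₀I/(4R): inner arc 1.52×10⁻⁴ T, outer arc 7.77×10⁻⁵ T.
The two arcs carry current in opposite angular senses, so their fields oppose: B = |1.52×10⁻⁴ − 7.77×10⁻⁵| = 7.48×10⁻⁵ T.

B ≈ 74.8 μT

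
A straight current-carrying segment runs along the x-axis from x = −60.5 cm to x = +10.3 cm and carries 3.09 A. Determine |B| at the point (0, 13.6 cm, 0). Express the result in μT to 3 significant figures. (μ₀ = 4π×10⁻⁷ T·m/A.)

For a finite straight segment, B = (μ₀I/4πd)(sinθ₁ + sinθ₂), where θ₁, θ₂ are the angles from the perpendicular to each end.
The perpendicular distance is d = 0.136 m; the end-offsets along the wire are a = 0.605 m and b = 0.103 m.
sinθ₁ = 0.605/√(0.605²+0.136²) = 0.9757; sinθ₂ = 0.103/√(0.103²+0.136²) = 0.6037.
B = (4π×10⁻⁷ × 3.09) / (4π × 0.136) × (0.9757 + 0.6037) = 3.59×10⁻⁶ T.

B ≈ 3.59 μT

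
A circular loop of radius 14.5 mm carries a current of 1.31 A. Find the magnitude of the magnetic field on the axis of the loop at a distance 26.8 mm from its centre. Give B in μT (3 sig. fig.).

On the axis of a circular loop, B = μ₀IR² / [2(R²+z²)^(3/2)].
R² + z² = (0.0145)² + (0.0268)² = 0.0009285 m², and (R²+z²)^(3/2) = 2.83×10⁻⁵ m³.
B = (4π×10⁻⁷ × 1.31 × 0.0002103) / (2 × 2.83×10⁻⁵) = 6.12×10⁻⁶ T.

B ≈ 6.12 μT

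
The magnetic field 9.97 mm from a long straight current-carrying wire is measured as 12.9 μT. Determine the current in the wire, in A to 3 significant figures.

I ≈ 0.643 A

For a long straight wire B = μ₀I/(2πd), so I = 2πdB/μ₀.
I = 2π × 0.00997 × 1.29×10⁻⁵ / (4π×10⁻⁷) = 0.643 A.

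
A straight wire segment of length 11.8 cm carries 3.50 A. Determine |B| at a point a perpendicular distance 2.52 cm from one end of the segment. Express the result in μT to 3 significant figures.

B ≈ 13.6 μT

For a finite straight segment, B = (μ₀I/4πd)(sinθ₁ + sinθ₂), where θ₁, θ₂ are the angles from the perpendicular to each end.
The perpendicular foot is at one end, so the two end-offsets along the wire are 0 and L = 0.118 m.
sinθ₁ = 0/√(0²+0.0252²) = 0.0000; sinθ₂ = 0.118/√(0.118²+0.0252²) = 0.9779.
B = (4π×10⁻⁷ × 3.50) / (4π × 0.0252) × (0.0000 + 0.9779) = 1.36×10⁻⁵ T.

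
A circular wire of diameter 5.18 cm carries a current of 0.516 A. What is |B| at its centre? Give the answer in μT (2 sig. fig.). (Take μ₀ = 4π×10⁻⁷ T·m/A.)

At the centre of a circular loop the Biot–Savart law gives B = μ₀I/(2R) (so R = 0.0259 m).
B = (4π×10⁻⁷ × 0.516) / (2 × 0.0259) = 1.25×10⁻⁵ T.

B ≈ 13 μT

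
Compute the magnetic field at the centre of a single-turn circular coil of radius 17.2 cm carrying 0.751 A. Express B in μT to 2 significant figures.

At the centre of a circular loop the Biot–Savart law gives B = μ₀I/(2R).
B = (4π×10⁻⁷ × 0.751) / (2 × 0.172) = 2.74×10⁻⁶ T.

B ≈ 2.7 μT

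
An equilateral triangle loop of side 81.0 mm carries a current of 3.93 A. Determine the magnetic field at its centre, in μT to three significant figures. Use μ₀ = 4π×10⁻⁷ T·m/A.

B ≈ 87.3 μT

Each side is a finite straight segment at perpendicular distance d = a/(2 tan(π/3)) = 0.02338 m from the centre, with end-angles ±π/3.
One side contributes B₁ = (μ₀I/4πd)·2 sin(π/3) = 2.91×10⁻⁵ T.
All 3 sides add in the same direction: B = 3 × 2.91×10⁻⁵ = 8.73×10⁻⁵ T.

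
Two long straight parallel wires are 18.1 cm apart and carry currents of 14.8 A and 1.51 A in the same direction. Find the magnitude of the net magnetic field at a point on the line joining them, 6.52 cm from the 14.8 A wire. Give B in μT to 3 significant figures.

B ≈ 42.8 μT

Each long wire gives B = μ₀I/(2πd). Distances are d₁ = 0.0652 m and d₂ = 0.1158 m.
B₁ = 4.54×10⁻⁵ T, B₂ = 2.61×10⁻⁶ T.
Between parallel currents the two contributions point in opposite directions, so they subtract. B = |B₁ − B₂| = |4.54×10⁻⁵ − 2.61×10⁻⁶| = 4.28×10⁻⁵ T.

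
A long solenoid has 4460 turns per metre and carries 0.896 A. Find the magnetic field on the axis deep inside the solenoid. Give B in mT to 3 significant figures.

B ≈ 5.02 mT

Inside a long solenoid, B = μ₀nI with n = 4460 turns/m.
B = 4π×10⁻⁷ × 4460 × 0.896 = 5.02×10⁻³ T.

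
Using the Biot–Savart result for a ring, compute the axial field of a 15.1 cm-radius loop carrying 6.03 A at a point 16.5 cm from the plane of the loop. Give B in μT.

B ≈ 7.72 μT

On the axis of a circular loop, B = μ₀IR² / [2(R²+z²)^(3/2)].
R² + z² = (0.151)² + (0.165)² = 0.05003 m², and (R²+z²)^(3/2) = 1.12×10⁻² m³.
B = (4π×10⁻⁷ × 6.03 × 0.0228) / (2 × 1.12×10⁻²) = 7.72×10⁻⁶ T.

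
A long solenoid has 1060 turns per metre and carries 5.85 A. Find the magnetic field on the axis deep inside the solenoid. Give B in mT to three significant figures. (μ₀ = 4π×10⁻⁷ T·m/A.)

B ≈ 7.79 mT

Inside a long solenoid, B = μ₀nI with n = 1060 turns/m.
B = 4π×10⁻⁷ × 1060 × 5.85 = 7.79×10⁻³ T.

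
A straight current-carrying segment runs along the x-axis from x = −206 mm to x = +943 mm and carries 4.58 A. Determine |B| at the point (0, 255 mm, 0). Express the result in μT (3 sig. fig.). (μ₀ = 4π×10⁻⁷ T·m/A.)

B ≈ 2.86 μT

For a finite straight segment, B = (μ₀I/4πd)(sinθ₁ + sinθ₂), where θ₁, θ₂ are the angles from the perpendicular to each end.
The perpendicular distance is d = 0.255 m; the end-offsets along the wire are a = 0.206 m and b = 0.943 m.
sinθ₁ = 0.206/√(0.206²+0.255²) = 0.6284; sinθ₂ = 0.943/√(0.943²+0.255²) = 0.9653.
B = (4π×10⁻⁷ × 4.58) / (4π × 0.255) × (0.6284 + 0.9653) = 2.86×10⁻⁶ T.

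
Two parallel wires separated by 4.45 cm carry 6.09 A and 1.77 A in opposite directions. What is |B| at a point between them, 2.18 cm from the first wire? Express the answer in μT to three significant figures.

B ≈ 71.5 μT

Each long wire gives B = μ₀I/(2πd). Distances are d₁ = 0.0218 m and d₂ = 0.0227 m.
B₁ = 5.59×10⁻⁵ T, B₂ = 1.56×10⁻⁵ T.
Between antiparallel currents both contributions point the same way, so they add. B = B₁ + B₂ = 5.59×10⁻⁵ + 1.56×10⁻⁵ = 7.15×10⁻⁵ T.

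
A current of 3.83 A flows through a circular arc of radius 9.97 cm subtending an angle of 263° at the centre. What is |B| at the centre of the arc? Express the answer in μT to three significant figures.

B ≈ 17.6 μT

The Biot–Savart field of a circular arc at its centre is B = μ₀Iφ/(4πR), with φ = 4.59 rad.
B = (4π×10⁻⁷ × 3.83 × 4.59) / (4π × 0.0997) = 1.76×10⁻⁵ T.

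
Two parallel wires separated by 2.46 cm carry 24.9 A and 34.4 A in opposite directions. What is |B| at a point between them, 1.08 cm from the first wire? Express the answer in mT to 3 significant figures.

B ≈ 0.960 mT

Each long wire gives B = μ₀I/(2πd). Distances are d₁ = 0.0108 m and d₂ = 0.0138 m.
B₁ = 4.61×10⁻⁴ T, B₂ = 4.99×10⁻⁴ T.
Between antiparallel currents both contributions point the same way, so they add. B = B₁ + B₂ = 4.61×10⁻⁴ + 4.99×10⁻⁴ = 9.60×10⁻⁴ T.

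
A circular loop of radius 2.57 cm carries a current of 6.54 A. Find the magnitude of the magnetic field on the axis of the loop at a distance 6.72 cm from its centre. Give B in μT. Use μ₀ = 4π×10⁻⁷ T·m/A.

On the axis of a circular loop, B = μ₀IR² / [2(R²+z²)^(3/2)].
R² + z² = (0.0257)² + (0.0672)² = 0.005176 m², and (R²+z²)^(3/2) = 3.72×10⁻⁴ m³.
B = (4π×10⁻⁷ × 6.54 × 0.0006605) / (2 × 3.72×10⁻⁴) = 7.29×10⁻⁶ T.

B ≈ 7.29 μT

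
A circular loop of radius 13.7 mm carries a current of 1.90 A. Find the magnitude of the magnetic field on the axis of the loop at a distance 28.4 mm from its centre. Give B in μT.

On the axis of a circular loop, B = μ₀IR² / [2(R²+z²)^(3/2)].
R² + z² = (0.0137)² + (0.0284)² = 0.0009942 m², and (R²+z²)^(3/2) = 3.14×10⁻⁵ m³.
B = (4π×10⁻⁷ × 1.90 × 0.0001877) / (2 × 3.14×10⁻⁵) = 7.15×10⁻⁶ T.

B ≈ 7.15 μT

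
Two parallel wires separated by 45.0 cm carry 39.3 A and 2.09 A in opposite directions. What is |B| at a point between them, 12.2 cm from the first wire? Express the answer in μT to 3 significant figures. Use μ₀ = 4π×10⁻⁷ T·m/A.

B ≈ 65.7 μT

Each long wire gives B = μ₀I/(2πd). Distances are d₁ = 0.122 m and d₂ = 0.328 m.
B₁ = 6.44×10⁻⁵ T, B₂ = 1.27×10⁻⁶ T.
Between antiparallel currents both contributions point the same way, so they add. B = B₁ + B₂ = 6.44×10⁻⁵ + 1.27×10⁻⁶ = 6.57×10⁻⁵ T.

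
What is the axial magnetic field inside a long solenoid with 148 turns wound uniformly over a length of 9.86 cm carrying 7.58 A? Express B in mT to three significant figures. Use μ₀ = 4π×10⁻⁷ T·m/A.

Inside a long solenoid, B = μ₀nI with n = 1501 turns/m.
B = 4π×10⁻⁷ × 1501 × 7.58 = 1.43×10⁻² T.

B ≈ 14.3 mT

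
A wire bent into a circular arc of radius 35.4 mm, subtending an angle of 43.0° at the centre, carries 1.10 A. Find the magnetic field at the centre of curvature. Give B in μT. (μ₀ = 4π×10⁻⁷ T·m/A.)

The Biot–Savart field of a circular arc at its centre is B = μ₀Iφ/(4πR), with φ = 0.7505 rad.
B = (4π×10⁻⁷ × 1.10 × 0.7505) / (4π × 0.0354) = 2.33×10⁻⁶ T.

B ≈ 2.33 μT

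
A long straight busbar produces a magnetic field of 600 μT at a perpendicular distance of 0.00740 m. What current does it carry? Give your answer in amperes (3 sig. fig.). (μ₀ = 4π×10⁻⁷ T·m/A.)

I ≈ 22.2 A

For a long straight wire B = μ₀I/(2πd), so I = 2πdB/μ₀.
I = 2π × 0.0074 × 6.00×10⁻⁴ / (4π×10⁻⁷) = 22.2 A.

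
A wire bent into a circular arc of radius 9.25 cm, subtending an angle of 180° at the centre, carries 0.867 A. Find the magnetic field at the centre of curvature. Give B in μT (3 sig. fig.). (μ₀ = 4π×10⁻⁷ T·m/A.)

B ≈ 2.94 μT

The Biot–Savart field of a circular arc at its centre is B = μ₀Iφ/(4πR), with φ = 3.142 rad.
B = (4π×10⁻⁷ × 0.867 × 3.142) / (4π × 0.0925) = 2.94×10⁻⁶ T.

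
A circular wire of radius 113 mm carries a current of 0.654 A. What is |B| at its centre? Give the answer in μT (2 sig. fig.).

At the centre of a circular loop the Biot–Savart law gives B = μ₀I/(2R).
B = (4π×10⁻⁷ × 0.654) / (2 × 0.113) = 3.64×10⁻⁶ T.

B ≈ 3.6 μT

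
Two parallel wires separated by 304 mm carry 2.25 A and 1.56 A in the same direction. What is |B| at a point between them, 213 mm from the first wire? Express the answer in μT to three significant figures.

B ≈ 1.32 μT

Each long wire gives B = μ₀I/(2πd). Distances are d₁ = 0.213 m and d₂ = 0.091 m.
B₁ = 2.11×10⁻⁶ T, B₂ = 3.43×10⁻⁶ T.
Between parallel currents the two contributions point in opposite directions, so they subtract. B = |B₁ − B₂| = |2.11×10⁻⁶ − 3.43×10⁻⁶| = 1.32×10⁻⁶ T.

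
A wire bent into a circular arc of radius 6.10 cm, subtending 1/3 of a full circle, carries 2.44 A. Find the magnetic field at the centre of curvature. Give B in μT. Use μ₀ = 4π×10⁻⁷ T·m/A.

The Biot–Savart field of a circular arc at its centre is B = μ₀Iφ/(4πR), with φ = 2.094 rad.
B = (4π×10⁻⁷ × 2.44 × 2.094) / (4π × 0.061) = 8.38×10⁻⁶ T.

B ≈ 8.38 μT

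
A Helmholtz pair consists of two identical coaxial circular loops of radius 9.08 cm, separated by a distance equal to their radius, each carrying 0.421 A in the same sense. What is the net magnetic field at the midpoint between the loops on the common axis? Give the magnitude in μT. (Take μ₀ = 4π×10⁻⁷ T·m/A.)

Each loop contributes B = μ₀IR²/[2(R²+z²)^(3/2)] on the axis, with z measured from that loop.
Loop 1 (z = 0.0454 m): B₁ = 2.08×10⁻⁶ T. Loop 2 (z = 0.0454 m): B₂ = 2.08×10⁻⁶ T.
The fields add: B = B₁ + B₂ = 4.17×10⁻⁶ T.

B ≈ 4.17 μT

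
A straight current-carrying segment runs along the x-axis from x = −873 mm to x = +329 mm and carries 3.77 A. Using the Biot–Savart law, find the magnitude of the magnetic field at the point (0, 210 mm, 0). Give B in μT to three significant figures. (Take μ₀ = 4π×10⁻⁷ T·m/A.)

B ≈ 3.26 μT

For a finite straight segment, B = (μ₀I/4πd)(sinθ₁ + sinθ₂), where θ₁, θ₂ are the angles from the perpendicular to each end.
The perpendicular distance is d = 0.21 m; the end-offsets along the wire are a = 0.873 m and b = 0.329 m.
sinθ₁ = 0.873/√(0.873²+0.21²) = 0.9723; sinθ₂ = 0.329/√(0.329²+0.21²) = 0.8429.
B = (4π×10⁻⁷ × 3.77) / (4π × 0.21) × (0.9723 + 0.8429) = 3.26×10⁻⁶ T.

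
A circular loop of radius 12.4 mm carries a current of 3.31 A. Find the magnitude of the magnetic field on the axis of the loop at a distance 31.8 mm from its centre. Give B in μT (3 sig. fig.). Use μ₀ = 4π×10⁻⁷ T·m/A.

On the axis of a circular loop, B = μ₀IR² / [2(R²+z²)^(3/2)].
R² + z² = (0.0124)² + (0.0318)² = 0.001165 m², and (R²+z²)^(3/2) = 3.98×10⁻⁵ m³.
B = (4π×10⁻⁷ × 3.31 × 0.0001538) / (2 × 3.98×10⁻⁵) = 8.04×10⁻⁶ T.

B ≈ 8.04 μT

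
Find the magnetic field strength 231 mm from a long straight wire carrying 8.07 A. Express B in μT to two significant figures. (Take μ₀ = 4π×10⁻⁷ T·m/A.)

B ≈ 7.0 μT

For an infinitely long straight wire, B = μ₀I/(2πd).
B = (4π×10⁻⁷ × 8.07) / (2π × 0.231) = 6.99×10⁻⁶ T.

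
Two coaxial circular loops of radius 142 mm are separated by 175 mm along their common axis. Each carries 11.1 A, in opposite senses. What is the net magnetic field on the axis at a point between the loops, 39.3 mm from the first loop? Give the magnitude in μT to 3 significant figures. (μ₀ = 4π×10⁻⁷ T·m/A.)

B ≈ 25.4 μT

Each loop contributes B = μ₀IR²/[2(R²+z²)^(3/2)] on the axis, with z measured from that loop.
Loop 1 (z = 0.0393 m): B₁ = 4.40×10⁻⁵ T. Loop 2 (z = 0.1357 m): B₂ = 1.86×10⁻⁵ T.
The fields oppose: B = |B₁ − B₂| = 2.54×10⁻⁵ T.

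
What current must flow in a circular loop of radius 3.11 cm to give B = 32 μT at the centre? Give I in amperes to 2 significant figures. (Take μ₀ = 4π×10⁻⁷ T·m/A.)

I ≈ 1.6 A

At the centre of a circular loop B = μ₀I/(2R), so I = 2RB/μ₀.
With R = 0.0311 m, I = 2 × 0.0311 × 3.20×10⁻⁵ / (4π×10⁻⁷) = 1.58 A.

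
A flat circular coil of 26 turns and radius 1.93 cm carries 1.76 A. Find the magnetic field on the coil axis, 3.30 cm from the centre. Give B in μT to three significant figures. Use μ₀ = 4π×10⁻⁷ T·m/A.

For an N-turn flat coil, B = Nμ₀IR²/[2(R²+z²)^(3/2)] with R = 0.0193 m, z = 0.033 m.
B = 26 × 7.37×10⁻⁶ T = 1.92×10⁻⁴ T.

B ≈ 192 μT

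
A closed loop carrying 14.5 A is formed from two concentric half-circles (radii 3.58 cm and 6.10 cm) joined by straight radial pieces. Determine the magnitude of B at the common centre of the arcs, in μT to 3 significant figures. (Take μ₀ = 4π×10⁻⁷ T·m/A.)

The radial connectors point toward the centre, so dl × r̂ = 0 and they contribute nothing.
Each semicircle gives μ₀I/(4R): inner arc 1.27×10⁻⁴ T, outer arc 7.47×10⁻⁵ T.
The two arcs carry current in opposite angular senses, so their fields oppose: B = |1.27×10⁻⁴ − 7.47×10⁻⁵| = 5.26×10⁻⁵ T.

B ≈ 52.6 μT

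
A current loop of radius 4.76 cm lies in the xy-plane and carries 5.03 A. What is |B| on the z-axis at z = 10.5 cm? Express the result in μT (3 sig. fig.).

B ≈ 4.67 μT

On the axis of a circular loop, B = μ₀IR² / [2(R²+z²)^(3/2)].
R² + z² = (0.0476)² + (0.105)² = 0.01329 m², and (R²+z²)^(3/2) = 1.53×10⁻³ m³.
B = (4π×10⁻⁷ × 5.03 × 0.002266) / (2 × 1.53×10⁻³) = 4.67×10⁻⁶ T.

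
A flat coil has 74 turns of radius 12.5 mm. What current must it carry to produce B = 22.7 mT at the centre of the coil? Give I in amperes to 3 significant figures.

For an N-turn coil, B = Nμ₀I/(2R) with R = 0.0125 m, so I = 2RB/(Nμ₀) = 2 × 0.0125 × 2.27×10⁻² / (74 × 4π×10⁻⁷) = 6.10 A.

I ≈ 6.10 A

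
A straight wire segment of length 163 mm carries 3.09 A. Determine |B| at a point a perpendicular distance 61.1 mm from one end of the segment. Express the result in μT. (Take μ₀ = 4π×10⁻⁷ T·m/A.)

For a finite straight segment, B = (μ₀I/4πd)(sinθ₁ + sinθ₂), where θ₁, θ₂ are the angles from the perpendicular to each end.
The perpendicular foot is at one end, so the two end-offsets along the wire are 0 and L = 0.163 m.
sinθ₁ = 0/√(0²+0.0611²) = 0.0000; sinθ₂ = 0.163/√(0.163²+0.0611²) = 0.9364.
B = (4π×10⁻⁷ × 3.09) / (4π × 0.0611) × (0.0000 + 0.9364) = 4.74×10⁻⁶ T.

B ≈ 4.74 μT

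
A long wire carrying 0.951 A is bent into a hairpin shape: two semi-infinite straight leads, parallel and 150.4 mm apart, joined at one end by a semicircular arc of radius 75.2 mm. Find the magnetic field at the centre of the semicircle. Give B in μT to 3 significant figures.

B ≈ 6.50 μT

The semicircular arc contributes B_arc = μ₀I·π/(4πR) = μ₀I/(4R) = 3.97×10⁻⁶ T.
Each semi-infinite lead is at perpendicular distance R = 0.0752 m from the centre, with the perpendicular foot at its near end, so it contributes μ₀I/(4πR); both point the same way, together 2.53×10⁻⁶ T.
Arc and leads all point the same direction: B = 3.97×10⁻⁶ + 2.53×10⁻⁶ = 6.50×10⁻⁶ T.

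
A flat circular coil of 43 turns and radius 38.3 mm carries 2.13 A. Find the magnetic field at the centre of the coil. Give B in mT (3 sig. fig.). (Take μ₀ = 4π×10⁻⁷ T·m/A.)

For an N-turn flat coil, B = Nμ₀I/(2R) with R = 0.0383 m.
B = 43 × 3.49×10⁻⁵ T = 1.50×10⁻³ T.

B ≈ 1.50 mT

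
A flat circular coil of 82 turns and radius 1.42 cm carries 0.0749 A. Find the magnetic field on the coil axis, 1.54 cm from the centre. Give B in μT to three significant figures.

For an N-turn flat coil, B = Nμ₀IR²/[2(R²+z²)^(3/2)] with R = 0.0142 m, z = 0.0154 m.
B = 82 × 1.03×10⁻⁶ T = 8.47×10⁻⁵ T.

B ≈ 84.7 μT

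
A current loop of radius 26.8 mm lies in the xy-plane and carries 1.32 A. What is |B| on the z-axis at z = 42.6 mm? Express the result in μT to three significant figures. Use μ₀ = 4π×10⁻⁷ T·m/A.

On the axis of a circular loop, B = μ₀IR² / [2(R²+z²)^(3/2)].
R² + z² = (0.0268)² + (0.0426)² = 0.002533 m², and (R²+z²)^(3/2) = 1.27×10⁻⁴ m³.
B = (4π×10⁻⁷ × 1.32 × 0.0007182) / (2 × 1.27×10⁻⁴) = 4.67×10⁻⁶ T.

B ≈ 4.67 μT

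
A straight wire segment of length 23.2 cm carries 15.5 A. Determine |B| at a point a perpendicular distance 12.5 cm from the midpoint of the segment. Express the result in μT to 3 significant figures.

For a finite straight segment, B = (μ₀I/4πd)(sinθ₁ + sinθ₂), where θ₁, θ₂ are the angles from the perpendicular to each end.
The perpendicular from the point meets the wire at its midpoint, so each end is L/2 = 0.116 m away along the wire.
sinθ₁ = 0.116/√(0.116²+0.125²) = 0.6802; sinθ₂ = 0.116/√(0.116²+0.125²) = 0.6802.
B = (4π×10⁻⁷ × 15.5) / (4π × 0.125) × (0.6802 + 0.6802) = 1.69×10⁻⁵ T.

B ≈ 16.9 μT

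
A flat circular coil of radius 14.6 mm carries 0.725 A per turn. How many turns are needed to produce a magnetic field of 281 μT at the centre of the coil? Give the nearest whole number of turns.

N = 9

For an N-turn coil, B = Nμ₀I/(2R). A single turn gives B₁ = 3.12×10⁻⁵ T with R = 0.0146 m.
N = B/B₁ = 2.81×10⁻⁴ / 3.12×10⁻⁵ = 9.01.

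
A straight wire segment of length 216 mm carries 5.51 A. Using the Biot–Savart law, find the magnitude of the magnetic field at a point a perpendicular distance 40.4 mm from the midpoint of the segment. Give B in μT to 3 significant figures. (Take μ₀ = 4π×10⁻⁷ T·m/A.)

For a finite straight segment, B = (μ₀I/4πd)(sinθ₁ + sinθ₂), where θ₁, θ₂ are the angles from the perpendicular to each end.
The perpendicular from the point meets the wire at its midpoint, so each end is L/2 = 0.108 m away along the wire.
sinθ₁ = 0.108/√(0.108²+0.0404²) = 0.9366; sinθ₂ = 0.108/√(0.108²+0.0404²) = 0.9366.
B = (4π×10⁻⁷ × 5.51) / (4π × 0.0404) × (0.9366 + 0.9366) = 2.55×10⁻⁵ T.

B ≈ 25.5 μT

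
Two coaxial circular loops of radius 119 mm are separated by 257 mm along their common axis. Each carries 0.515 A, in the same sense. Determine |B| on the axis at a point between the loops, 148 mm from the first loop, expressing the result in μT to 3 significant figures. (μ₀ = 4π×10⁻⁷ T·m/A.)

B ≈ 1.76 μT

Each loop contributes B = μ₀IR²/[2(R²+z²)^(3/2)] on the axis, with z measured from that loop.
Loop 1 (z = 0.148 m): B₁ = 6.69×10⁻⁷ T. Loop 2 (z = 0.109 m): B₂ = 1.09×10⁻⁶ T.
The fields add: B = B₁ + B₂ = 1.76×10⁻⁶ T.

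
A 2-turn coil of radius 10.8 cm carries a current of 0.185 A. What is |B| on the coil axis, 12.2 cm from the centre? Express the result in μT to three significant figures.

B ≈ 0.627 μT

For an N-turn flat coil, B = Nμ₀IR²/[2(R²+z²)^(3/2)] with R = 0.108 m, z = 0.122 m.
B = 2 × 3.13×10⁻⁷ T = 6.27×10⁻⁷ T.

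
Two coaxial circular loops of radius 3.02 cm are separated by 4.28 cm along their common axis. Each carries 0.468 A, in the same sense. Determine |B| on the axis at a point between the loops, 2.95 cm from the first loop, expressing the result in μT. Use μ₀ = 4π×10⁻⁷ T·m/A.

Each loop contributes B = μ₀IR²/[2(R²+z²)^(3/2)] on the axis, with z measured from that loop.
Loop 1 (z = 0.0295 m): B₁ = 3.56×10⁻⁶ T. Loop 2 (z = 0.0133 m): B₂ = 7.46×10⁻⁶ T.
The fields add: B = B₁ + B₂ = 1.10×10⁻⁵ T.

B ≈ 11.0 μT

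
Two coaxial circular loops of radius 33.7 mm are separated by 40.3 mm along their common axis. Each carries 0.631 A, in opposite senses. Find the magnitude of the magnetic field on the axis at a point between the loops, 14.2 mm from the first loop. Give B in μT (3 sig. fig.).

B ≈ 3.39 μT

Each loop contributes B = μ₀IR²/[2(R²+z²)^(3/2)] on the axis, with z measured from that loop.
Loop 1 (z = 0.0142 m): B₁ = 9.21×10⁻⁶ T. Loop 2 (z = 0.0261 m): B₂ = 5.81×10⁻⁶ T.
The fields oppose: B = |B₁ − B₂| = 3.39×10⁻⁶ T.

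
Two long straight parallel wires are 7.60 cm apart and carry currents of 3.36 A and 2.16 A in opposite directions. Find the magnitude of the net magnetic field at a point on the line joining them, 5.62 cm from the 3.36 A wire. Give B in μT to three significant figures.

Each long wire gives B = μ₀I/(2πd). Distances are d₁ = 0.0562 m and d₂ = 0.0198 m.
B₁ = 1.20×10⁻⁵ T, B₂ = 2.18×10⁻⁵ T.
Between antiparallel currents both contributions point the same way, so they add. B = B₁ + B₂ = 1.20×10⁻⁵ + 2.18×10⁻⁵ = 3.38×10⁻⁵ T.

B ≈ 33.8 μT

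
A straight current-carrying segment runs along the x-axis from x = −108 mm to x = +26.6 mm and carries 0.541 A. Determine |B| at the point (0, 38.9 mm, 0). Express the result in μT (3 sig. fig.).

B ≈ 2.09 μT

For a finite straight segment, B = (μ₀I/4πd)(sinθ₁ + sinθ₂), where θ₁, θ₂ are the angles from the perpendicular to each end.
The perpendicular distance is d = 0.0389 m; the end-offsets along the wire are a = 0.108 m and b = 0.0266 m.
sinθ₁ = 0.108/√(0.108²+0.0389²) = 0.9408; sinθ₂ = 0.0266/√(0.0266²+0.0389²) = 0.5645.
B = (4π×10⁻⁷ × 0.541) / (4π × 0.0389) × (0.9408 + 0.5645) = 2.09×10⁻⁶ T.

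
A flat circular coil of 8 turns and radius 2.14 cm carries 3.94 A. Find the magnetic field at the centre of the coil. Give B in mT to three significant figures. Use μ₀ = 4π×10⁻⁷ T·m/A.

B ≈ 0.925 mT

For an N-turn flat coil, B = Nμ₀I/(2R) with R = 0.0214 m.
B = 8 × 1.16×10⁻⁴ T = 9.25×10⁻⁴ T.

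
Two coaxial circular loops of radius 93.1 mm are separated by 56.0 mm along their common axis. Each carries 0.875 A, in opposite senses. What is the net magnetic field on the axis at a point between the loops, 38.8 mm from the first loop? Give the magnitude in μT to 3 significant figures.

B ≈ 0.971 μT

Each loop contributes B = μ₀IR²/[2(R²+z²)^(3/2)] on the axis, with z measured from that loop.
Loop 1 (z = 0.0388 m): B₁ = 4.64×10⁻⁶ T. Loop 2 (z = 0.0172 m): B₂ = 5.62×10⁻⁶ T.
The fields oppose: B = |B₁ − B₂| = 9.71×10⁻⁷ T.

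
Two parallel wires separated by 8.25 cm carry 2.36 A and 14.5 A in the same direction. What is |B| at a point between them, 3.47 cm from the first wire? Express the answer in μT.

B ≈ 47.1 μT

Each long wire gives B = μ₀I/(2πd). Distances are d₁ = 0.0347 m and d₂ = 0.0478 m.
B₁ = 1.36×10⁻⁵ T, B₂ = 6.07×10⁻⁵ T.
Between parallel currents the two contributions point in opposite directions, so they subtract. B = |B₁ − B₂| = |1.36×10⁻⁵ − 6.07×10⁻⁵| = 4.71×10⁻⁵ T.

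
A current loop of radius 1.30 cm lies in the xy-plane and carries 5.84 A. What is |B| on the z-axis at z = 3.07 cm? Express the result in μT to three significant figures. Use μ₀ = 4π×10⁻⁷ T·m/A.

On the axis of a circular loop, B = μ₀IR² / [2(R²+z²)^(3/2)].
R² + z² = (0.013)² + (0.0307)² = 0.001111 m², and (R²+z²)^(3/2) = 3.71×10⁻⁵ m³.
B = (4π×10⁻⁷ × 5.84 × 0.000169) / (2 × 3.71×10⁻⁵) = 1.67×10⁻⁵ T.

B ≈ 16.7 μT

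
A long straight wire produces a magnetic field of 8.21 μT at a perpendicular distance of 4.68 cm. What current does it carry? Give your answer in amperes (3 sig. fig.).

I ≈ 1.92 A

For a long straight wire B = μ₀I/(2πd), so I = 2πdB/μ₀.
I = 2π × 0.0468 × 8.21×10⁻⁶ / (4π×10⁻⁷) = 1.92 A.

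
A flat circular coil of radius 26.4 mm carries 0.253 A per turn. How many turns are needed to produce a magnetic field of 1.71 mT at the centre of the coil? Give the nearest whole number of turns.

N = 284

For an N-turn coil, B = Nμ₀I/(2R). A single turn gives B₁ = 6.02×10⁻⁶ T with R = 0.0264 m.
N = B/B₁ = 1.71×10⁻³ / 6.02×10⁻⁶ = 283.99.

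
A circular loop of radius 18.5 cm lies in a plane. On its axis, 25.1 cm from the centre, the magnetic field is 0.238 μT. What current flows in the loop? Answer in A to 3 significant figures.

On the axis of a loop, B = μ₀IR²/[2(R²+z²)^(3/2)], so I = 2B(R²+z²)^(3/2)/(μ₀R²).
R² + z² = 0.03422 + 0.063 = 0.09723 m²; raised to 3/2 gives 3.03×10⁻² m³.
I = 2 × 2.38×10⁻⁷ × 3.03×10⁻² / (1.26×10⁻⁶ × 0.03422) = 0.336 A.

I ≈ 0.336 A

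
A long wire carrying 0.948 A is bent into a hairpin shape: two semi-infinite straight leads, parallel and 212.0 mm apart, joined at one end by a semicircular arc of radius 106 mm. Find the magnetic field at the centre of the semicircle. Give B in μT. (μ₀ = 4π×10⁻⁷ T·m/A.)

B ≈ 4.60 μT

The semicircular arc contributes B_arc = μ₀I·π/(4πR) = μ₀I/(4R) = 2.81×10⁻⁶ T.
Each semi-infinite lead is at perpendicular distance R = 0.106 m from the centre, with the perpendicular foot at its near end, so it contributes μ₀I/(4πR); both point the same way, together 1.79×10⁻⁶ T.
Arc and leads all point the same direction: B = 2.81×10⁻⁶ + 1.79×10⁻⁶ = 4.60×10⁻⁶ T.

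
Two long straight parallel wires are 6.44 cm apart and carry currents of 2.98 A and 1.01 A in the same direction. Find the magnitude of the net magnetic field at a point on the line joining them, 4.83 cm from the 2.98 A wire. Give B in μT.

Each long wire gives B = μ₀I/(2πd). Distances are d₁ = 0.0483 m and d₂ = 0.0161 m.
B₁ = 1.23×10⁻⁵ T, B₂ = 1.25×10⁻⁵ T.
Between parallel currents the two contributions point in opposite directions, so they subtract. B = |B₁ − B₂| = |1.23×10⁻⁵ − 1.25×10⁻⁵| = 2.07×10⁻⁷ T.

B ≈ 0.207 μT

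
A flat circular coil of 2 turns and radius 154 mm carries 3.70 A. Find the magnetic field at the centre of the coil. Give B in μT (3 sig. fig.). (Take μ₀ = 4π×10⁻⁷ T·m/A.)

For an N-turn flat coil, B = Nμ₀I/(2R) with R = 0.154 m.
B = 2 × 1.51×10⁻⁵ T = 3.02×10⁻⁵ T.

B ≈ 30.2 μT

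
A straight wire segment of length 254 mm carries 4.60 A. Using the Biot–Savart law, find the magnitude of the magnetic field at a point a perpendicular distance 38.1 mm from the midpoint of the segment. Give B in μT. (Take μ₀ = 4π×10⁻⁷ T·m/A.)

For a finite straight segment, B = (μ₀I/4πd)(sinθ₁ + sinθ₂), where θ₁, θ₂ are the angles from the perpendicular to each end.
The perpendicular from the point meets the wire at its midpoint, so each end is L/2 = 0.127 m away along the wire.
sinθ₁ = 0.127/√(0.127²+0.0381²) = 0.9578; sinθ₂ = 0.127/√(0.127²+0.0381²) = 0.9578.
B = (4π×10⁻⁷ × 4.60) / (4π × 0.0381) × (0.9578 + 0.9578) = 2.31×10⁻⁵ T.

B ≈ 23.1 μT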